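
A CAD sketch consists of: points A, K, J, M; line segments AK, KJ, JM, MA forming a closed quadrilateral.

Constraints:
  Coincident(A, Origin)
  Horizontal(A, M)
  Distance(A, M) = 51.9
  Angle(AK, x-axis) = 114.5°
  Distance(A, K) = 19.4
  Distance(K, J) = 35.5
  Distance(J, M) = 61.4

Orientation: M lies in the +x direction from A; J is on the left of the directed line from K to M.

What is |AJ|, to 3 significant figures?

48.4

Checks: |KJ| = 35.50 ✓; |JM| = 61.40 ✓.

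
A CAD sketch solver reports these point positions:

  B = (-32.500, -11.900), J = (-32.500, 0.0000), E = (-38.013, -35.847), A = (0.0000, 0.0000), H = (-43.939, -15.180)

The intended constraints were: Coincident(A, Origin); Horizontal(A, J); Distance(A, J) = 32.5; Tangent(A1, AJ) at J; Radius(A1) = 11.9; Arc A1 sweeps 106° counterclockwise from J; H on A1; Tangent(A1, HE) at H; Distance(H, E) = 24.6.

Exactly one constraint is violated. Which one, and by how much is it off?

Distance(H, E) = 24.6 — off by 3.10.

A = (0.00, 0.00) ✓; A.y = 0.00, J.y = 0.00 ✓; |AJ| = 32.50 ✓; ∠(BJ, JA) = 90.00° ✓; |BJ| = 11.90 ✓; bearing(B→H) − bearing(B→J) = 106.0° ✓; |BH| = 11.90 ✓; ∠(BH, HE) = 90.00° ✓; |HE| = 21.50 ✗.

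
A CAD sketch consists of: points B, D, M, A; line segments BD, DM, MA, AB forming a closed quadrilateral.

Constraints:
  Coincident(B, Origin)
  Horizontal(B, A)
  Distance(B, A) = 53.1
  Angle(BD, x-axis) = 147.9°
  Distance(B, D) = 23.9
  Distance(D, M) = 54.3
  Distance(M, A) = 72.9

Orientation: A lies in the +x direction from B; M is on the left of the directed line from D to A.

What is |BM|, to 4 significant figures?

59.00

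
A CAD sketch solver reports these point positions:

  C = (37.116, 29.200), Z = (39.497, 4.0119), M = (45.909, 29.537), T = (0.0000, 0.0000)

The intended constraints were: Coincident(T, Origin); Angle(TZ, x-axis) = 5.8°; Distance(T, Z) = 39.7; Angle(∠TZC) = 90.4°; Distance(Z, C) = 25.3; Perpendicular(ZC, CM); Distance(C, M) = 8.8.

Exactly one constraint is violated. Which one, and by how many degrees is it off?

Perpendicular(ZC, CM) — off by 3.21°.

T = (0.00, 0.00) ✓; TZ at 5.800° ✓; |TZ| = 39.70 ✓; ∠TZC = 90.40° ✓; |ZC| = 25.30 ✓; ∠(ZC, CM) = 93.21° ✗; |CM| = 8.799 ✓.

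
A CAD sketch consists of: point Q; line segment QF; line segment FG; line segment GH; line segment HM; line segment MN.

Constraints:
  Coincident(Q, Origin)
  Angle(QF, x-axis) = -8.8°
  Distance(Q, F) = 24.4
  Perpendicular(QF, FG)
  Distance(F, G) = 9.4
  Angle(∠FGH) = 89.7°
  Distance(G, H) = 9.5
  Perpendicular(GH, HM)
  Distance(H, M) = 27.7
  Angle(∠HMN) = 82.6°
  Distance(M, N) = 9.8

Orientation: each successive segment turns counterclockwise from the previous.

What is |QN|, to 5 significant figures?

30.052

Q is at the origin; QF runs at -8.8° with length 24.4, so F = (24.113, -3.7329). The perpendicularity gives FG at right angles to QF, so FG runs at 81.200°; with |FG| = 9.4, G = (25.551, 5.5565). ∠FGH = 89.7° gives GH at 171.50° from the x-axis; with |GH| = 9.5, H = (16.155, 6.9607). GH ⟂ HM, so HM runs at -98.500°; with |HM| = 27.7, M = (12.061, -20.435). ∠HMN = 82.6° gives MN at -1.1000° from the x-axis; with |MN| = 9.8, N = (21.859, -20.623). Then |QN| = |N − Q| = 30.052.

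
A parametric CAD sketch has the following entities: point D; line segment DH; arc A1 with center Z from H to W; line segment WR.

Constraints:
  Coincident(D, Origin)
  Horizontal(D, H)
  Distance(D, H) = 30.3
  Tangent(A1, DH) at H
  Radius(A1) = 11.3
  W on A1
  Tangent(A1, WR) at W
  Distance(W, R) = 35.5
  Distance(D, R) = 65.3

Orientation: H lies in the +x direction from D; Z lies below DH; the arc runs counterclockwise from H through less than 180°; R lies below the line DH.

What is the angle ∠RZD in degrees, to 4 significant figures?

139.4°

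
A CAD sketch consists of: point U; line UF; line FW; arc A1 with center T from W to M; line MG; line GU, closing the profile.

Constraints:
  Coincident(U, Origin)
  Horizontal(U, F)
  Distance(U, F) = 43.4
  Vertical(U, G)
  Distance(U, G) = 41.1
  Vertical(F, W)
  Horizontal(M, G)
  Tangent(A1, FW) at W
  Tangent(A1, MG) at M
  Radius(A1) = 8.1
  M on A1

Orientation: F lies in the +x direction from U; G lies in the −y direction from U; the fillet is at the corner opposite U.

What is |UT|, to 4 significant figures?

48.32

UG is vertical with |UG| = 41.1 and G on the −y side, so G = (0.000, -41.10). The virtual corner opposite U is at (43.40, -41.10). Since A1 is tangent to FW there, TW ⟂ FW and tangency of A1 to MG means the radius TM is perpendicular to MG, with radius 8.1, so the center T sits 8.1 in from both sides at T = (35.30, -33.00). Then |UT| = |T − U| = 48.32.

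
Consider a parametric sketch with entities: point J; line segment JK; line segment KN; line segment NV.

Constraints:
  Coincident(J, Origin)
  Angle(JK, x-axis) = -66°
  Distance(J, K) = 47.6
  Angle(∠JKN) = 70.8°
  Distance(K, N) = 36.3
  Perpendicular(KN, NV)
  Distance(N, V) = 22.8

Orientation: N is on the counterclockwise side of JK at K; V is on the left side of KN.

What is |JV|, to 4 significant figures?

30.28

J is at the origin; JK runs at -66.0° with length 47.6, so K = 47.6·(cos -66.0°, sin -66.0°) = (19.36, -43.48). ∠JKN = 70.8°, so KN runs at -66.0° + (180° − 70.8°) = 43.20° from the x-axis; with |KN| = 36.3, N = K + 36.3·(cos 43.20°, sin 43.20°) = (45.82, -18.64). The perpendicularity gives NV at right angles to KN; with |NV| = 22.8 on the left of KN, V = N + 22.8·(-0.6845, 0.7290) = (30.21, -2.015). Then |JV| = |V − J| = 30.28.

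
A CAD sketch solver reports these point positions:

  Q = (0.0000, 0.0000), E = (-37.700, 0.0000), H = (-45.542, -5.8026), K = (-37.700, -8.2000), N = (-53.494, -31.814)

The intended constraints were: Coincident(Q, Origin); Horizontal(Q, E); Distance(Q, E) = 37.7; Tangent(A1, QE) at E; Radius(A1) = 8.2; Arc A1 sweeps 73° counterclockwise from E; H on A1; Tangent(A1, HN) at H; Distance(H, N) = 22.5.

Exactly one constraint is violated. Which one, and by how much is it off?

Distance(H, N) = 22.5 — off by 4.70.

Q = (0.00, 0.00) ✓; Q.y = 0.00, E.y = 0.00 ✓; |QE| = 37.70 ✓; ∠(KE, EQ) = 90.00° ✓; |KE| = 8.200 ✓; bearing(K→H) − bearing(K→E) = 73.00° ✓; |KH| = 8.200 ✓; ∠(KH, HN) = 90.00° ✓; |HN| = 27.20 ✗.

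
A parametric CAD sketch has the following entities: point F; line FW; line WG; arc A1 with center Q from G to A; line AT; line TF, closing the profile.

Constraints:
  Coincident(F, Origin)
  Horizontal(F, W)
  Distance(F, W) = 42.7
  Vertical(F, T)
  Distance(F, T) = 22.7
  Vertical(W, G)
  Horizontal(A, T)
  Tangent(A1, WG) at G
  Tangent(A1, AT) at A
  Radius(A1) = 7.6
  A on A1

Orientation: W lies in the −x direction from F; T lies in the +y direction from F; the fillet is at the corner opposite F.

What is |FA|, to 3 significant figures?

41.8

The virtual corner opposite F is at (-42.7, 22.7). Since A1 is tangent to WG there, QG ⟂ WG and since A1 is tangent to AT there, QA ⟂ AT, with radius 7.6, so the center Q sits 7.6 in from both sides at Q = (-35.1, 15.1). That places the tangent points at G = (-42.7, 15.1) on WG and A = (-35.1, 22.7) on AT. Then |FA| = |A − F| = 41.8.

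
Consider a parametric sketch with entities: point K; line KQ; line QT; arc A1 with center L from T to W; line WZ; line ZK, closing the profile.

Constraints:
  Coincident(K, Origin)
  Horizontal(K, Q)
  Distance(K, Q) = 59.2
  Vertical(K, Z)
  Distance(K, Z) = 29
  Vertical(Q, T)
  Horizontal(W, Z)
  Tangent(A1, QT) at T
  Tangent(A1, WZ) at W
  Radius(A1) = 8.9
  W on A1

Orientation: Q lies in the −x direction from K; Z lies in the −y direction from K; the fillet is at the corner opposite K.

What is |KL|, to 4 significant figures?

54.17

K is at the origin; KQ is horizontal with |KQ| = 59.2 and Q on the −x side, so Q = (-59.20, 0.000). KZ is vertical with |KZ| = 29.0 and Z on the −y side, so Z = (0.000, -29.00). The virtual corner opposite K is at (-59.20, -29.00). A1 meets QT tangentially, so LT is at right angles to QT and since A1 is tangent to WZ there, LW ⟂ WZ, with radius 8.9, so the center L sits 8.9 in from both sides at L = (-50.30, -20.10). Then |KL| = |L − K| = 54.17.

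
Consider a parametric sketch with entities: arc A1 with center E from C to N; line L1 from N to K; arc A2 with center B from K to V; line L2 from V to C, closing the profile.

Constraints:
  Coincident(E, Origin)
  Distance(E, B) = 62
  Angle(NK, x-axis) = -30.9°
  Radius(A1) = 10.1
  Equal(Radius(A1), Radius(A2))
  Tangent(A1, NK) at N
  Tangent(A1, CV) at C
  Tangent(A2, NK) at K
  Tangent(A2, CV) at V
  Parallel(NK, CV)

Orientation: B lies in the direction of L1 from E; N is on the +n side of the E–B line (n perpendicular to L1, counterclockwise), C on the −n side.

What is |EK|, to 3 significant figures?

62.8

The slot axis is L1's direction at -30.9°, so u = (cos -30.9°, sin -30.9°) = (0.858, -0.514) and n = (−sin -30.9°, cos -30.9°) = (0.514, 0.858). E is at the origin and B lies 62.0 along u from E, so B = 62.0·u = (53.2, -31.8). Tangency of A1 to both parallel lines with radius 10.1 puts N and C at E ± 10.1·n: N = (5.19, 8.67), C = (-5.19, -8.67). Equal radii place K and V the same way about B: K = B + 10.1·n = (58.4, -23.2), V = B − 10.1·n = (48.0, -40.5). Then |EK| = |K − E| = 62.8.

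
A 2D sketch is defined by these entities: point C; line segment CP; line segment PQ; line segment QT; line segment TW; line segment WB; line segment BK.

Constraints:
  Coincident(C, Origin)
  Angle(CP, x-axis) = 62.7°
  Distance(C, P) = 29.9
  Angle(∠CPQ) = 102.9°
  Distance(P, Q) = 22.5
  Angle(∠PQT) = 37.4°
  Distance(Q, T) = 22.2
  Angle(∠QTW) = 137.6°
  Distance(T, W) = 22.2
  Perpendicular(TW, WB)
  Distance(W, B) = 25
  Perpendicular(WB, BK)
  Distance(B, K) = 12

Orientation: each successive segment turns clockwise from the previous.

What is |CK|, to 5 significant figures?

41.608

C is at the origin; CP runs at 62.7° with length 29.9, so P = (13.714, 26.570). ∠CPQ = 102.9° gives PQ at -14.400° from the x-axis; with |PQ| = 22.5, Q = (35.507, 20.974). ∠PQT = 37.4° gives QT at -157.00° from the x-axis; with |QT| = 22.2, T = (15.072, 12.300). ∠QTW = 137.6° gives TW at 160.60° from the x-axis; with |TW| = 22.2, W = (-5.8680, 19.674). The perpendicularity gives WB at right angles to TW, so WB runs at 70.600°; with |WB| = 25.0, B = (2.4360, 43.254). WB ⟂ BK, so BK runs at -19.400°; with |BK| = 12.0, K = (13.755, 39.269). Then |CK| = |K − C| = 41.608.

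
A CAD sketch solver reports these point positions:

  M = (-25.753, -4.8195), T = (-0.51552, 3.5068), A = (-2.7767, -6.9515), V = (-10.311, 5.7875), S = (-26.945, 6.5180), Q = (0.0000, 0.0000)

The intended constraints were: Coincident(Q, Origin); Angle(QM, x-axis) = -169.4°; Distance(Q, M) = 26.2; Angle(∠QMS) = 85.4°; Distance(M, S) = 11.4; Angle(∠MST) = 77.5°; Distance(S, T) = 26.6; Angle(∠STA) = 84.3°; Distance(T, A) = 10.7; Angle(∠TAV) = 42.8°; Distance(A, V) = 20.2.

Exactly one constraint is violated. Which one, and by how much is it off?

Distance(A, V) = 20.2 — off by 5.40.

Q = (0.00, 0.00) ✓; QM at -169.4° ✓; |QM| = 26.20 ✓; ∠QMS = 85.40° ✓; |MS| = 11.40 ✓; ∠MST = 77.50° ✓; |ST| = 26.60 ✓; ∠STA = 84.30° ✓; |TA| = 10.70 ✓; ∠TAV = 42.80° ✓; |AV| = 14.80 ✗.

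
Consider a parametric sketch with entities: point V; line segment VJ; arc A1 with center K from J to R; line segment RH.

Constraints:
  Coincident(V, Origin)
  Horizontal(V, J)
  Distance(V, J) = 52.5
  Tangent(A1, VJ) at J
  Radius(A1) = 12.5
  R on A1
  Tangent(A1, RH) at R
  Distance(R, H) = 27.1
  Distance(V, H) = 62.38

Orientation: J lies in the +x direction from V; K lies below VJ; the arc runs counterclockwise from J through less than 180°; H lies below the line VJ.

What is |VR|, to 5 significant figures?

43.122

V is at the origin; VJ is horizontal with |VJ| = 52.5 and J on the +x side, so J = (52.500, 0.0000). The tangent condition forces KJ to be normal to VJ, so K = J + (0, -12.5) = (52.500, -12.500). Since KR ⟂ RH (tangency), |KH| = √(12.5² + 27.1²) = 29.844 regardless of where R sits on A1. So H lies on both circle(V, 62.38) and circle(K, 29.844); the below-VJ intersection is H = (46.384, -41.711). R is the foot of the tangent from H: R = (40.317, -15.298).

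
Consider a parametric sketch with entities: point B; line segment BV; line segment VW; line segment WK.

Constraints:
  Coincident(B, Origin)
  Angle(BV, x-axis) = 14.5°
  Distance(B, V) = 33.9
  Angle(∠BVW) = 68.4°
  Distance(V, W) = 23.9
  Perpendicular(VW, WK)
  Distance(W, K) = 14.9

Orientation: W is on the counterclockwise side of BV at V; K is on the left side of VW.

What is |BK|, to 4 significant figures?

20.17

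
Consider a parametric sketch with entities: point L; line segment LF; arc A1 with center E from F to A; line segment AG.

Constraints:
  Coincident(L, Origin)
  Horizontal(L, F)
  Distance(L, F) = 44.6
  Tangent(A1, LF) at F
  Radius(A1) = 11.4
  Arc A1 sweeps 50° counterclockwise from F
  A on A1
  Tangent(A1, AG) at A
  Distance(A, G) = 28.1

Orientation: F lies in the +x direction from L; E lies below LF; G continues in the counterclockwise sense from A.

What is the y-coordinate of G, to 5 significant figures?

-25.598

On A1, F sits at bearing 90° from E; a 50° counterclockwise sweep puts A at bearing 140°, so A = E + 11.4·(cos 140°, sin 140°) = (35.867, -4.0722). A1 meets AG tangentially, so EA is at right angles to AG, so AG runs along (−sin 140°, cos 140°); with |AG| = 28.1, G = (17.805, -25.598). So G.y = -25.598.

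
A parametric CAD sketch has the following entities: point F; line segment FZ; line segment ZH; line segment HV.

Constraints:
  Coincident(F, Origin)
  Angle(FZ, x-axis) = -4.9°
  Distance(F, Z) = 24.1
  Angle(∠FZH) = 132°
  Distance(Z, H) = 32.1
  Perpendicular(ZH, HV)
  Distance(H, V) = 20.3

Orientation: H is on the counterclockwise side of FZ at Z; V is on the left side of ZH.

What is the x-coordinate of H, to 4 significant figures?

47.45

F is at the origin; FZ runs at -4.9° with length 24.1, so Z = 24.1·(cos -4.9°, sin -4.9°) = (24.01, -2.059). ∠FZH = 132.0°, so ZH runs at -4.9° + (180° − 132.0°) = 43.10° from the x-axis; with |ZH| = 32.1, H = Z + 32.1·(cos 43.10°, sin 43.10°) = (47.45, 19.87). So H.x = 47.45.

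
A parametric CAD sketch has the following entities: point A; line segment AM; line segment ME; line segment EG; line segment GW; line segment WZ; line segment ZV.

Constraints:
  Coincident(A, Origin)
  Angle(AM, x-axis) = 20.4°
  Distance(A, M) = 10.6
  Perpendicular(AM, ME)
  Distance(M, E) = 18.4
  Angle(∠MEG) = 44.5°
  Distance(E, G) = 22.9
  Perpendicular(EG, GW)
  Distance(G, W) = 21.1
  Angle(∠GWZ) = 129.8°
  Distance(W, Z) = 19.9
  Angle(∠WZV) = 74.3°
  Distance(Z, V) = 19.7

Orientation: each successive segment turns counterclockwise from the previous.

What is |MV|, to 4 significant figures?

13.88

∠GWZ = 129.8° gives WZ at 26.10° from the x-axis; with |WZ| = 19.9, Z = (31.30, 0.1760). ∠WZV = 74.3° gives ZV at 131.8° from the x-axis; with |ZV| = 19.7, V = (18.17, 14.86). Then |MV| = |V − M| = 13.88.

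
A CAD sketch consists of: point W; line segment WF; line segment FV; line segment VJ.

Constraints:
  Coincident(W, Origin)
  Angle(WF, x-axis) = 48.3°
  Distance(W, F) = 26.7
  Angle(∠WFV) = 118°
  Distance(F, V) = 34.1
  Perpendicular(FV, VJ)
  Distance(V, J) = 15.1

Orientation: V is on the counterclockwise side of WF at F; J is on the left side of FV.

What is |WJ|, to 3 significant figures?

47.4

W is at the origin; WF runs at 48.3° with length 26.7, so F = 26.7·(cos 48.3°, sin 48.3°) = (17.8, 19.9). ∠WFV = 118.0°, so FV runs at 48.3° + (180° − 118.0°) = 110° from the x-axis; with |FV| = 34.1, V = F + 34.1·(cos 110°, sin 110°) = (5.93, 51.9). The perpendicularity gives VJ at right angles to FV; with |VJ| = 15.1 on the left of FV, J = V + 15.1·(-0.938, -0.347) = (-8.23, 46.7). Then |WJ| = |J − W| = 47.4.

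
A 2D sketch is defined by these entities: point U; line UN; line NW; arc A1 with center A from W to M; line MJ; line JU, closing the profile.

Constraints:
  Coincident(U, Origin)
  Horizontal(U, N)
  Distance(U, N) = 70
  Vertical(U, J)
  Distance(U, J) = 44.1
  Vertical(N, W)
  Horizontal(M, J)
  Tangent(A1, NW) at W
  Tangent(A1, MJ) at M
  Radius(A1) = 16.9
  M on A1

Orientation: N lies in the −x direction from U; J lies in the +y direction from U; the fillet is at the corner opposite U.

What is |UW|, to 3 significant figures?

75.1

U is at the origin; U and N share the same y with |UN| = 70.0 and N on the −x side, so N = (-70.0, 0.00). UJ is vertical with |UJ| = 44.1 and J on the +y side, so J = (0.00, 44.1). The virtual corner opposite U is at (-70.0, 44.1). Since A1 is tangent to NW there, AW ⟂ NW and since A1 is tangent to MJ there, AM ⟂ MJ, with radius 16.9, so the center A sits 16.9 in from both sides at A = (-53.1, 27.2). That places the tangent points at W = (-70.0, 27.2) on NW and M = (-53.1, 44.1) on MJ. Then |UW| = |W − U| = 75.1.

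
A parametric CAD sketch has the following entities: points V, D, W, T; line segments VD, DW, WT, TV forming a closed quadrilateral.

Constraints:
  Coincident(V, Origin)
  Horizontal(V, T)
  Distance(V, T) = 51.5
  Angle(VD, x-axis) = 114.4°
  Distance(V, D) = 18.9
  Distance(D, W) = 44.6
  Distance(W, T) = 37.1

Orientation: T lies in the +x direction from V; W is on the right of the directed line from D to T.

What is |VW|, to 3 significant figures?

26.5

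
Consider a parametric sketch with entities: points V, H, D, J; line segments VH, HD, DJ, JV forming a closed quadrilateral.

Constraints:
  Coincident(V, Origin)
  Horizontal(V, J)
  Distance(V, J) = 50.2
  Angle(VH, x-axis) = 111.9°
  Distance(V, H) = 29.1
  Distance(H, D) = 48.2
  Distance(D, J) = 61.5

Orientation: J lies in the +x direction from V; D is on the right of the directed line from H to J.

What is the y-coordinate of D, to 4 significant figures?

-21.09

V is at the origin; VJ is horizontal with |VJ| = 50.2 and J in +x, so J = (50.2, 0). VH runs at 111.9° with |VH| = 29.1, so H = (-10.85, 27.00). D is determined by |HD| = 48.2 and |DJ| = 61.5 together: it lies at the intersection of circle(H, 48.2) and circle(J, 61.5). With |HJ| = 66.76, the foot of the radical line on HJ is 22.45 from H and the perpendicular offset is √(48.2² − 22.45²) = 42.65. Taking the right-of-HJ solution: D = (-7.571, -21.09).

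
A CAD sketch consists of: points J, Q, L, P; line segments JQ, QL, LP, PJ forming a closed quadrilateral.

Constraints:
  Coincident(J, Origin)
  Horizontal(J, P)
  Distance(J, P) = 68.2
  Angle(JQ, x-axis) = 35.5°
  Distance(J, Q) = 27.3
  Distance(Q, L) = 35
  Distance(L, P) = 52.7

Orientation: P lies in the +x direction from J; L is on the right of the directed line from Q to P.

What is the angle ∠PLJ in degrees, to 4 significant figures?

113.9°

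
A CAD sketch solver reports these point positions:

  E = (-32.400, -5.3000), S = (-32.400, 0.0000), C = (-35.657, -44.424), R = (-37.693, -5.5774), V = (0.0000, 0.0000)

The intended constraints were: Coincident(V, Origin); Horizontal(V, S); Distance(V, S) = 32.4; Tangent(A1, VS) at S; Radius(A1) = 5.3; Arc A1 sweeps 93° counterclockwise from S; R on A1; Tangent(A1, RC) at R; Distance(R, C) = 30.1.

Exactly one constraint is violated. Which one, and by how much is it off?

Distance(R, C) = 30.1 — off by 8.80.

V = (0.00, 0.00) ✓; V.y = 0.00, S.y = 0.00 ✓; |VS| = 32.40 ✓; ∠(ES, SV) = 90.00° ✓; |ES| = 5.300 ✓; bearing(E→R) − bearing(E→S) = 93.00° ✓; |ER| = 5.300 ✓; ∠(ER, RC) = 90.00° ✓; |RC| = 38.90 ✗.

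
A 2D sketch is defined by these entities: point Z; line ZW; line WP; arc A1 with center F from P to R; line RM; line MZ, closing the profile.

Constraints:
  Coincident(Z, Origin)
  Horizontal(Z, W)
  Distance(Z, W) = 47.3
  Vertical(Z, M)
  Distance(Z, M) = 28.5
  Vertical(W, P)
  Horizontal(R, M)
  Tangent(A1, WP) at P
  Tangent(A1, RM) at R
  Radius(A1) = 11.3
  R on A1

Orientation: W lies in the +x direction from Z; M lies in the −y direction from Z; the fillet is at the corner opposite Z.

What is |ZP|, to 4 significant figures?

50.33

The virtual corner opposite Z is at (47.30, -28.50). A1 meets WP tangentially, so FP is at right angles to WP and since A1 is tangent to RM there, FR ⟂ RM, with radius 11.3, so the center F sits 11.3 in from both sides at F = (36.00, -17.20). That places the tangent points at P = (47.30, -17.20) on WP and R = (36.00, -28.50) on RM. Then |ZP| = |P − Z| = 50.33.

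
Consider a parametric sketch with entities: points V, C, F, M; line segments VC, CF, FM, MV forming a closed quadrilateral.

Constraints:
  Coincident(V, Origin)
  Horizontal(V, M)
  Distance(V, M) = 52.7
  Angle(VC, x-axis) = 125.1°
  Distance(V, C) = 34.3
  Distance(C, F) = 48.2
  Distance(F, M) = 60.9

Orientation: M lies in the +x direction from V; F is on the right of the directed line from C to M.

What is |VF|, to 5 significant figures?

18.803

V is at the origin; VM is horizontal with |VM| = 52.7 and M in +x, so M = (52.7, 0). VC runs at 125.1° with |VC| = 34.3, so C = (-19.723, 28.063). F is determined by |CF| = 48.2 and |FM| = 60.9 together: it lies at the intersection of circle(C, 48.2) and circle(M, 60.9). With |CM| = 77.669, the foot of the radical line on CM is 29.915 from C and the perpendicular offset is √(48.2² − 29.915²) = 37.793. Taking the right-of-CM solution: F = (-5.4834, -17.986).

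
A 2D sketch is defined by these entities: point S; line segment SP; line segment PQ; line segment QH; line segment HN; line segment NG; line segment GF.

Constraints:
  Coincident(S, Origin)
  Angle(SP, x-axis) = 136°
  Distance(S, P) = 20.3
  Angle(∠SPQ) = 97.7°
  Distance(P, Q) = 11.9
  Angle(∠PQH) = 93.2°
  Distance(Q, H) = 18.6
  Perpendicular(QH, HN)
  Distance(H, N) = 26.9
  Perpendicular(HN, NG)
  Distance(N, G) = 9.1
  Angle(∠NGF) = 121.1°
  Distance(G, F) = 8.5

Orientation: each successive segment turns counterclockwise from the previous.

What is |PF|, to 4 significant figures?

9.657

HN is perpendicular to NG, so NG runs at 125.1°; with |NG| = 9.1, G = (3.529, 14.42). ∠NGF = 121.1° gives GF at -176.0° from the x-axis; with |GF| = 8.5, F = (-4.950, 13.83). Then |PF| = |F − P| = 9.657.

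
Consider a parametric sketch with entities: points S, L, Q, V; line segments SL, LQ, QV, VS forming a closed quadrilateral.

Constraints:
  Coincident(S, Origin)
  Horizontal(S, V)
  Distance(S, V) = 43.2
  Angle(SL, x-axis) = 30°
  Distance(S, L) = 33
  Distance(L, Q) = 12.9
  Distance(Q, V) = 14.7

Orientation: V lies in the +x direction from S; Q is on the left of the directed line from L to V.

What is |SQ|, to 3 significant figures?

43.8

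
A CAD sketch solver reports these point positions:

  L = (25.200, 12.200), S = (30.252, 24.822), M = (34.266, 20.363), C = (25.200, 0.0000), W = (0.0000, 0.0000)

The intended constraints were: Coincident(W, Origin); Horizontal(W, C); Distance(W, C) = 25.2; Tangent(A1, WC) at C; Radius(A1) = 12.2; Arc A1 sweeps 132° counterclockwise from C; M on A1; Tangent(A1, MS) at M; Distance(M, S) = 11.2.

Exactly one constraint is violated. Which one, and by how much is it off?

Distance(M, S) = 11.2 — off by 5.20.

W = (0.00, 0.00) ✓; W.y = 0.00, C.y = 0.00 ✓; |WC| = 25.20 ✓; ∠(LC, CW) = 90.00° ✓; |LC| = 12.20 ✓; bearing(L→M) − bearing(L→C) = 132.0° ✓; |LM| = 12.20 ✓; ∠(LM, MS) = 90.01° ✓; |MS| = 6.000 ✗.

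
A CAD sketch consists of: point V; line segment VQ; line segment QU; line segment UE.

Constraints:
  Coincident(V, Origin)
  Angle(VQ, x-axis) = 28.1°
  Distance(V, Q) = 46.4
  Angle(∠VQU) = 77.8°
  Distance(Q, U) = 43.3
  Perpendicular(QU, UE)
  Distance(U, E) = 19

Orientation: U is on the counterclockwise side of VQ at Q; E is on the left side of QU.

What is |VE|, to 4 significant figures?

42.62

V is at the origin; VQ runs at 28.1° with length 46.4, so Q = 46.4·(cos 28.1°, sin 28.1°) = (40.93, 21.85). ∠VQU = 77.8°, so QU runs at 28.1° + (180° − 77.8°) = 130.3° from the x-axis; with |QU| = 43.3, U = Q + 43.3·(cos 130.3°, sin 130.3°) = (12.92, 54.88). The perpendicularity gives UE at right angles to QU; with |UE| = 19.0 on the left of QU, E = U + 19.0·(-0.7627, -0.6468) = (-1.566, 42.59). Then |VE| = |E − V| = 42.62.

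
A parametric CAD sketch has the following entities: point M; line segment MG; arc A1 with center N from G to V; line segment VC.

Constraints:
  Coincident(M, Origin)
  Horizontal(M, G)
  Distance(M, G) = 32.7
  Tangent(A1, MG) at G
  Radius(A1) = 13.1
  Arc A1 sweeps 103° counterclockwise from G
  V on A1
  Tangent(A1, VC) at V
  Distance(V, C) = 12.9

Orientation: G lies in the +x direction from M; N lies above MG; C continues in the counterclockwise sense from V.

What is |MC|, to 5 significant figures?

51.288

On A1, G sits at bearing -90° from N; a 103° counterclockwise sweep puts V at bearing 13°, so V = N + 13.1·(cos 13°, sin 13°) = (45.464, 16.047). A1 meets VC tangentially, so NV is at right angles to VC, so VC runs along (−sin 13°, cos 13°); with |VC| = 12.9, C = (42.562, 28.616). Then |MC| = |C − M| = 51.288.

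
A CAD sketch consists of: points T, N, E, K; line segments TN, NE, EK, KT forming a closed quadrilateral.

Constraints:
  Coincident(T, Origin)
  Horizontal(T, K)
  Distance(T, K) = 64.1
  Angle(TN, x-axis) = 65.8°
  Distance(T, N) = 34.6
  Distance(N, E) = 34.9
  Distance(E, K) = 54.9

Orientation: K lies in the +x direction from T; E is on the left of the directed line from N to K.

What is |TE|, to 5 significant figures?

66.752

T is at the origin; T and K share the same y with |TK| = 64.1 and K in +x, so K = (64.1, 0). TN runs at 65.8° with |TN| = 34.6, so N = (14.183, 31.559). E is determined by |NE| = 34.9 and |EK| = 54.9 together: it lies at the intersection of circle(N, 34.9) and circle(K, 54.9). With |NK| = 59.056, the foot of the radical line on NK is 14.322 from N and the perpendicular offset is √(34.9² − 14.322²) = 31.826. Taking the left-of-NK solution: E = (43.297, 50.806).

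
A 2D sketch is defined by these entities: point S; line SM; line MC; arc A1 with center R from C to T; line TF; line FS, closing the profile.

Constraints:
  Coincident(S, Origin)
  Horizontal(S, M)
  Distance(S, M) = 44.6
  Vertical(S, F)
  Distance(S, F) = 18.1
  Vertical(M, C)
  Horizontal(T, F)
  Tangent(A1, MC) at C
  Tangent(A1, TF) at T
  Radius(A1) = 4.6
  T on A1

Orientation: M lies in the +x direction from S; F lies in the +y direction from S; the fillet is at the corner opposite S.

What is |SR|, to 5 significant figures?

42.217

S is at the origin; SM is horizontal with |SM| = 44.6 and M on the +x side, so M = (44.600, 0.0000). S and F share the same x with |SF| = 18.1 and F on the +y side, so F = (0.0000, 18.100). The virtual corner opposite S is at (44.600, 18.100). A1 meets MC tangentially, so RC is at right angles to MC and since A1 is tangent to TF there, RT ⟂ TF, with radius 4.6, so the center R sits 4.6 in from both sides at R = (40.000, 13.500). Then |SR| = |R − S| = 42.217.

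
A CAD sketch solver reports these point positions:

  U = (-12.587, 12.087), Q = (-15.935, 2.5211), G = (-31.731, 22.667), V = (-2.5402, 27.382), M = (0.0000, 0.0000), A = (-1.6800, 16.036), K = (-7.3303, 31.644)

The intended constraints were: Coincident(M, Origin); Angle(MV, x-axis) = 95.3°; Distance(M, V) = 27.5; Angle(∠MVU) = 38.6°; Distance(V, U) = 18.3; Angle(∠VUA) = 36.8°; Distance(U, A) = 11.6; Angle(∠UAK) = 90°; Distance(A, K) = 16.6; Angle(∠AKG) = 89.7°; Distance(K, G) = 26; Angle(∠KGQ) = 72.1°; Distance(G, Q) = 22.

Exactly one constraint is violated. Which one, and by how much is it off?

Distance(G, Q) = 22 — off by 3.60.

M = (0.00, 0.00) ✓; MV at 95.30° ✓; |MV| = 27.50 ✓; ∠MVU = 38.60° ✓; |VU| = 18.30 ✓; ∠VUA = 36.80° ✓; |UA| = 11.60 ✓; ∠UAK = 90.00° ✓; |AK| = 16.60 ✓; ∠AKG = 89.70° ✓; |KG| = 26.00 ✓; ∠KGQ = 72.10° ✓; |GQ| = 25.60 ✗.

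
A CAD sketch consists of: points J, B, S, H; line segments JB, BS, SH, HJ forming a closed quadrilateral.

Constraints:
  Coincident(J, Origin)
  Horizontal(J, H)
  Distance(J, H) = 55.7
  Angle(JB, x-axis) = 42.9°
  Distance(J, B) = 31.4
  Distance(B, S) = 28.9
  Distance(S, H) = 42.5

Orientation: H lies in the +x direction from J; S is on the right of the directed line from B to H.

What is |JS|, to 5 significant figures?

14.867

J is at the origin; JH is horizontal with |JH| = 55.7 and H in +x, so H = (55.7, 0). JB runs at 42.9° with |JB| = 31.4, so B = (23.002, 21.375). S is determined by |BS| = 28.9 and |SH| = 42.5 together: it lies at the intersection of circle(B, 28.9) and circle(H, 42.5). With |BH| = 39.065, the foot of the radical line on BH is 7.1037 from B and the perpendicular offset is √(28.9² − 7.1037²) = 28.013. Taking the right-of-BH solution: S = (13.620, -5.9602).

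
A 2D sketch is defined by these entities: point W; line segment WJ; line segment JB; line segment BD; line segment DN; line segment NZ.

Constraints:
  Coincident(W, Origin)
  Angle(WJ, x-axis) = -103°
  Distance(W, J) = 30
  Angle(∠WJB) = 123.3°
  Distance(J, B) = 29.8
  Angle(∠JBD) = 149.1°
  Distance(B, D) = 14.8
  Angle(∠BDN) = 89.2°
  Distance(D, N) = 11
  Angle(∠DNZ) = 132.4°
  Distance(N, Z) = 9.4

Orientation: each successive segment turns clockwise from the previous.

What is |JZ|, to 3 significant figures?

33.2

W is at the origin; WJ runs at -103.0° with length 30.0, so J = (-6.75, -29.2). ∠WJB = 123.3° gives JB at -160° from the x-axis; with |JB| = 29.8, B = (-34.7, -39.6). ∠JBD = 149.1° gives BD at 169° from the x-axis; with |BD| = 14.8, D = (-49.2, -36.8). ∠BDN = 89.2° gives DN at 78.6° from the x-axis; with |DN| = 11.0, N = (-47.1, -26.1). ∠DNZ = 132.4° gives NZ at 31.0° from the x-axis; with |NZ| = 9.4, Z = (-39.0, -21.2). Then |JZ| = |Z − J| = 33.2.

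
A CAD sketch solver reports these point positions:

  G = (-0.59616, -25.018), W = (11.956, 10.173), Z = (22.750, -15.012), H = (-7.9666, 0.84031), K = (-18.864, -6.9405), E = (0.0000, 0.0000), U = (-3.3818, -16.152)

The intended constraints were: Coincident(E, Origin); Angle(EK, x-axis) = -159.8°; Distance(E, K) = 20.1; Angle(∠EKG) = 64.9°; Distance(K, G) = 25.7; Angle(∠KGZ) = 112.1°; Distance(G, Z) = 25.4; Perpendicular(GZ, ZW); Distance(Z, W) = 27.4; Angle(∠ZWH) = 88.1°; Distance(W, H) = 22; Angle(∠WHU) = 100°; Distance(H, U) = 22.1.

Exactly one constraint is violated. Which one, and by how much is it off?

Distance(H, U) = 22.1 — off by 4.50.

E = (0.00, 0.00) ✓; EK at -159.8° ✓; |EK| = 20.10 ✓; ∠EKG = 64.90° ✓; |KG| = 25.70 ✓; ∠KGZ = 112.1° ✓; |GZ| = 25.40 ✓; ∠(GZ, ZW) = 90.00° ✓; |ZW| = 27.40 ✓; ∠ZWH = 88.10° ✓; |WH| = 22.00 ✓; ∠WHU = 100.0° ✓; |HU| = 17.60 ✗.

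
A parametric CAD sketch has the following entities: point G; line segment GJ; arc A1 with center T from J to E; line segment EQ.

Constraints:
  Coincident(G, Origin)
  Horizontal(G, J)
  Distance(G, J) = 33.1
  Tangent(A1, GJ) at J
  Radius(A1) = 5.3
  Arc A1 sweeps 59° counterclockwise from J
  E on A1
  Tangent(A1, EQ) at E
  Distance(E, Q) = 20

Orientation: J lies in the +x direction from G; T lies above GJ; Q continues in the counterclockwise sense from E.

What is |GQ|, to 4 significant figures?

51.84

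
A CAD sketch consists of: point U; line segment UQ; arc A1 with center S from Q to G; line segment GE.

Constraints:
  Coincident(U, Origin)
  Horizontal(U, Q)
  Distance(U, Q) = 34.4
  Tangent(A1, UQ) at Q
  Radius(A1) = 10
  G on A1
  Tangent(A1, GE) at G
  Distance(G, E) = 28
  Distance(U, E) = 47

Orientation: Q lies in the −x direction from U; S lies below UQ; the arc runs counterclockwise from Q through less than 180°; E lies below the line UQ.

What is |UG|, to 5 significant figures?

45.417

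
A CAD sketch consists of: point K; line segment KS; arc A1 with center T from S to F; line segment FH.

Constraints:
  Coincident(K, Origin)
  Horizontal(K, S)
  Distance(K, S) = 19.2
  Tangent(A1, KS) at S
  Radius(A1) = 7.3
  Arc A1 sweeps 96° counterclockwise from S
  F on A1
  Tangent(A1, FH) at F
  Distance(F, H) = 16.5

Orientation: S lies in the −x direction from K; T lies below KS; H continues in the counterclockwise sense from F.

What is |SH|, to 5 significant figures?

25.091

K is at the origin; KS is horizontal with |KS| = 19.2 and S on the −x side, so S = (-19.200, 0.0000). Tangency of A1 to KS means the radius TS is perpendicular to KS, so T = S + (0, -7.3) = (-19.200, -7.3000). On A1, S sits at bearing 90° from T; a 96° counterclockwise sweep puts F at bearing 186°, so F = T + 7.3·(cos 186°, sin 186°) = (-26.460, -8.0631). A1 meets FH tangentially, so TF is at right angles to FH, so FH runs along (−sin 186°, cos 186°); with |FH| = 16.5, H = (-24.735, -24.473). Then |SH| = |H − S| = 25.091.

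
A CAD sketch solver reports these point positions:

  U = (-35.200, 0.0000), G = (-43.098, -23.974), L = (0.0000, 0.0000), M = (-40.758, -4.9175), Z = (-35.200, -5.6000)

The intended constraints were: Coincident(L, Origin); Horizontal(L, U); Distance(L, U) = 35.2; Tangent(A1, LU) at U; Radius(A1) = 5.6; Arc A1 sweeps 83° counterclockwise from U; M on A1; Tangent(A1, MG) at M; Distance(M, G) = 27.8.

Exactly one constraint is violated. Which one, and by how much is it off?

Distance(M, G) = 27.8 — off by 8.60.

L = (0.00, 0.00) ✓; L.y = 0.00, U.y = 0.00 ✓; |LU| = 35.20 ✓; ∠(ZU, UL) = 90.00° ✓; |ZU| = 5.600 ✓; bearing(Z→M) − bearing(Z→U) = 83.00° ✓; |ZM| = 5.600 ✓; ∠(ZM, MG) = 90.00° ✓; |MG| = 19.20 ✗.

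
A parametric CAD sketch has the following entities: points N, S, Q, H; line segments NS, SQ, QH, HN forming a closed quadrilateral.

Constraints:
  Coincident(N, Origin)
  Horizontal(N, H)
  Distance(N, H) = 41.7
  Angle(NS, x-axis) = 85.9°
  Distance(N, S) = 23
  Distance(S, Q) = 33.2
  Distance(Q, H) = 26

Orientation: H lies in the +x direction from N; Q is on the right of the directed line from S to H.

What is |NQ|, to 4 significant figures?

17.89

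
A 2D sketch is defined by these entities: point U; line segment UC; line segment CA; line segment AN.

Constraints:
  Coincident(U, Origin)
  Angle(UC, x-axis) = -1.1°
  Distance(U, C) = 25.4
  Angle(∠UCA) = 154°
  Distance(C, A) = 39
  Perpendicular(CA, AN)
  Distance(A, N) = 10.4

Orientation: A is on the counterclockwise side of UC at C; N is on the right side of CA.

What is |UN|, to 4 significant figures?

65.47

U is at the origin; UC runs at -1.1° with length 25.4, so C = 25.4·(cos -1.1°, sin -1.1°) = (25.40, -0.4876). ∠UCA = 154.0°, so CA runs at -1.1° + (180° − 154.0°) = 24.90° from the x-axis; with |CA| = 39.0, A = C + 39.0·(cos 24.90°, sin 24.90°) = (60.77, 15.93). CA ⟂ AN; with |AN| = 10.4 on the right of CA, N = A + 10.4·(0.4210, -0.9070) = (65.15, 6.500). Then |UN| = |N − U| = 65.47.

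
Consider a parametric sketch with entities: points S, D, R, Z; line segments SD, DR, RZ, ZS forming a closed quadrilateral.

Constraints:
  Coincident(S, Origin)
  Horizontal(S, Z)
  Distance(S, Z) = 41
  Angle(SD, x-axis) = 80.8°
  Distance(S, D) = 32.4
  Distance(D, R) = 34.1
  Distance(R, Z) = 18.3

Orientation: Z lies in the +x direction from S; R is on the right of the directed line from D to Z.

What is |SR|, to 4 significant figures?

23.10

S is at the origin; SZ is horizontal with |SZ| = 41.0 and Z in +x, so Z = (41.0, 0). SD runs at 80.8° with |SD| = 32.4, so D = (5.180, 31.98). R is determined by |DR| = 34.1 and |RZ| = 18.3 together: it lies at the intersection of circle(D, 34.1) and circle(Z, 18.3). With |DZ| = 48.02, the foot of the radical line on DZ is 32.63 from D and the perpendicular offset is √(34.1² − 32.63²) = 9.902. Taking the right-of-DZ solution: R = (22.93, 2.864).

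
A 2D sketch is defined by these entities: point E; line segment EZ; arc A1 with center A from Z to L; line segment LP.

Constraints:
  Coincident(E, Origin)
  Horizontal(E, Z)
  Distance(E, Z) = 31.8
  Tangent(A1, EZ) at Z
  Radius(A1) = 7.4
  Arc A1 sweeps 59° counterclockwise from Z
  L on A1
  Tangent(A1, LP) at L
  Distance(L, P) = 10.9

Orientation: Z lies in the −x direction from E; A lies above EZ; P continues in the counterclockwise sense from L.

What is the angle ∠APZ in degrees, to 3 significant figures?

22.4°

E is at the origin; EZ is horizontal with |EZ| = 31.8 and Z on the −x side, so Z = (-31.8, 0.00). Tangency of A1 to EZ means the radius AZ is perpendicular to EZ, so A = Z + (0, 7.4) = (-31.8, 7.40). On A1, Z sits at bearing -90° from A; a 59° counterclockwise sweep puts L at bearing -31°, so L = A + 7.4·(cos -31°, sin -31°) = (-25.5, 3.59). The tangent condition forces AL to be normal to LP, so LP runs along (−sin -31°, cos -31°); with |LP| = 10.9, P = (-19.8, 12.9). Then cos ∠APZ = PA·PZ / (|PA||PZ|), giving 22.4°.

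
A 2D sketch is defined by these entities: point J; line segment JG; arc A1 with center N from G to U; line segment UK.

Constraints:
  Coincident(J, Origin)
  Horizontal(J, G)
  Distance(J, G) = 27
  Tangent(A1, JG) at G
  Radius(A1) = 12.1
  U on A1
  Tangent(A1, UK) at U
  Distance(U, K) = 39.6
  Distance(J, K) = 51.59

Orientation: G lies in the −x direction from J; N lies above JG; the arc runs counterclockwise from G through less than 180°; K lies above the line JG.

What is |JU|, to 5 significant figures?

18.533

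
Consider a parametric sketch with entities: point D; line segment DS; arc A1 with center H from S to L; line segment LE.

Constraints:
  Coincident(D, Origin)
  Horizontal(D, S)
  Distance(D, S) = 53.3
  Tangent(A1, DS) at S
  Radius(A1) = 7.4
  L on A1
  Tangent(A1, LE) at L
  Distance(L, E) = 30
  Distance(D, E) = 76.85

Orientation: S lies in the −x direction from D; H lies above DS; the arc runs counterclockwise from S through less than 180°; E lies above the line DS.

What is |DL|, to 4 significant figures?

49.60

D is at the origin; D and S share the same y with |DS| = 53.3 and S on the −x side, so S = (-53.30, 0.000). The tangent condition forces HS to be normal to DS, so H = S + (0, 7.4) = (-53.30, 7.400). Since HL ⟂ LE (tangency), |HE| = √(7.4² + 30.0²) = 30.90 regardless of where L sits on A1. So E lies on both circle(D, 76.85) and circle(H, 30.90); the above-DS intersection is E = (-68.88, 34.09). L is the foot of the tangent from E: L = (-47.99, 12.55).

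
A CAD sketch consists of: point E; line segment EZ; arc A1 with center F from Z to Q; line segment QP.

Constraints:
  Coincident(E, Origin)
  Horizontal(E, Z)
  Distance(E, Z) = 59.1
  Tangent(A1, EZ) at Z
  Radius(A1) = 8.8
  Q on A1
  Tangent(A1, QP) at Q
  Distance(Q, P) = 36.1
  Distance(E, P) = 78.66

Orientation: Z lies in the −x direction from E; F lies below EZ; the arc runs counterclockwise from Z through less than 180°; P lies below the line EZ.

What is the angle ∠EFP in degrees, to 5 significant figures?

106.17°

E is at the origin; EZ is horizontal with |EZ| = 59.1 and Z on the −x side, so Z = (-59.100, 0.0000). Tangency of A1 to EZ means the radius FZ is perpendicular to EZ, so F = Z + (0, -8.8) = (-59.100, -8.8000). Since FQ ⟂ QP (tangency), |FP| = √(8.8² + 36.1²) = 37.157 regardless of where Q sits on A1. So P lies on both circle(E, 78.66) and circle(F, 37.157); the below-EZ intersection is P = (-64.078, -45.622). Q is the foot of the tangent from P: Q = (-67.852, -9.7199).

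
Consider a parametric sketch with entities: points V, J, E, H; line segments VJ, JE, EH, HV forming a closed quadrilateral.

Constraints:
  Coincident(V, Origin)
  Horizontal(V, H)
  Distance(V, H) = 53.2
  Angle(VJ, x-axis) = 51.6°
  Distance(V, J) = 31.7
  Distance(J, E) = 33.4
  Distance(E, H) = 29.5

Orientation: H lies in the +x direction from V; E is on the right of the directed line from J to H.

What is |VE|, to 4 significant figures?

26.15

Checks: |JE| = 33.40 ✓; |EH| = 29.50 ✓.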